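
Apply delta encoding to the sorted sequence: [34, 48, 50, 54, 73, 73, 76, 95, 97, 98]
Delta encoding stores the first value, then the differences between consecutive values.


First value: 34
Deltas:
  48 - 34 = 14
  50 - 48 = 2
  54 - 50 = 4
  73 - 54 = 19
  73 - 73 = 0
  76 - 73 = 3
  95 - 76 = 19
  97 - 95 = 2
  98 - 97 = 1


Delta encoded: [34, 14, 2, 4, 19, 0, 3, 19, 2, 1]


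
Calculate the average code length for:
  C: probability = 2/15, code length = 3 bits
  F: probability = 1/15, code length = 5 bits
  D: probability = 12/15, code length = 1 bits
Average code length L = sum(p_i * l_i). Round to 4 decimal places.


Weighted contributions p_i * l_i:
  C: (2/15) * 3 = 6/15
  F: (1/15) * 5 = 5/15
  D: (12/15) * 1 = 12/15
Sum = (6 + 5 + 12)/15 = 23/15

L = 23/15 = 1.5333 bits/symbol


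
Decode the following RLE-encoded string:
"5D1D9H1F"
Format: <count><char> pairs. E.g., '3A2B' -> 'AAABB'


Expanding each <count><char> pair:
  5D -> 'DDDDD'
  1D -> 'D'
  9H -> 'HHHHHHHHH'
  1F -> 'F'

Decoded = DDDDDDHHHHHHHHHF


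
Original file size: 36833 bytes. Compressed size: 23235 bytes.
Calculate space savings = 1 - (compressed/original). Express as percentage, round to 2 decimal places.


ratio = compressed/original = 23235/36833 = 0.63082
savings = 1 - ratio = 1 - 0.63082 = 0.36918
as a percentage: 0.36918 * 100 = 36.92%

Space savings = 1 - 23235/36833 = 36.92%


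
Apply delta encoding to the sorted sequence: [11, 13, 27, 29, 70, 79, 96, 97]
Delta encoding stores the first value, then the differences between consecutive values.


First value: 11
Deltas:
  13 - 11 = 2
  27 - 13 = 14
  29 - 27 = 2
  70 - 29 = 41
  79 - 70 = 9
  96 - 79 = 17
  97 - 96 = 1


Delta encoded: [11, 2, 14, 2, 41, 9, 17, 1]


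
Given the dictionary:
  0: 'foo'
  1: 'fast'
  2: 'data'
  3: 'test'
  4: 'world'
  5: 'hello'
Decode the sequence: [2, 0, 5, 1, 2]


Look up each index in the dictionary:
  2 -> 'data'
  0 -> 'foo'
  5 -> 'hello'
  1 -> 'fast'
  2 -> 'data'

Decoded: "data foo hello fast data"


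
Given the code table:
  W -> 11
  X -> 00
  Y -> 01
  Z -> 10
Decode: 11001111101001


Decoding:
11 -> W
00 -> X
11 -> W
11 -> W
10 -> Z
10 -> Z
01 -> Y


Result: WXWWZZY


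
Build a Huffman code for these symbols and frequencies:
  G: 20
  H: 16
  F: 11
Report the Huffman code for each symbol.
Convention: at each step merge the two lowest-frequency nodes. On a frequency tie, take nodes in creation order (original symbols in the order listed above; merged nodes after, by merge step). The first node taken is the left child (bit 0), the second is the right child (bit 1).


Huffman tree construction:
Step 1: Merge F(11) + H(16) = 27
Step 2: Merge G(20) + (F+H)(27) = 47
Read each symbol's code off the tree from the root (left child = 0, right child = 1).

Codes:
  G: 0 (length 1)
  H: 11 (length 2)
  F: 10 (length 2)
Average code length: 74/47 = 1.5745 bits/symbol


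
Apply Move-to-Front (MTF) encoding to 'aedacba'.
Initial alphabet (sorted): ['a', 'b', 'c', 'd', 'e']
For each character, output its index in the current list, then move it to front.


MTF encoding:
'a': index 0 in ['a', 'b', 'c', 'd', 'e'] -> ['a', 'b', 'c', 'd', 'e']
'e': index 4 in ['a', 'b', 'c', 'd', 'e'] -> ['e', 'a', 'b', 'c', 'd']
'd': index 4 in ['e', 'a', 'b', 'c', 'd'] -> ['d', 'e', 'a', 'b', 'c']
'a': index 2 in ['d', 'e', 'a', 'b', 'c'] -> ['a', 'd', 'e', 'b', 'c']
'c': index 4 in ['a', 'd', 'e', 'b', 'c'] -> ['c', 'a', 'd', 'e', 'b']
'b': index 4 in ['c', 'a', 'd', 'e', 'b'] -> ['b', 'c', 'a', 'd', 'e']
'a': index 2 in ['b', 'c', 'a', 'd', 'e'] -> ['a', 'b', 'c', 'd', 'e']


Output: [0, 4, 4, 2, 4, 4, 2]


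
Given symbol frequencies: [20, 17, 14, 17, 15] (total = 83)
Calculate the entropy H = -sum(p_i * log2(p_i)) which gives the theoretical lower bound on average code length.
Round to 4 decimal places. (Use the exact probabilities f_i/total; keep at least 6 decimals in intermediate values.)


Per-symbol terms -p_i * log2(p_i) with p_i = f_i/83:
  p = 20/83 = 0.240964: log2(p) = -2.053111, -p*log2(p) = 0.494726
  p = 17/83 = 0.204819: log2(p) = -2.287577, -p*log2(p) = 0.468540
  p = 14/83 = 0.168675: log2(p) = -2.567685, -p*log2(p) = 0.433103
  p = 17/83 = 0.204819: log2(p) = -2.287577, -p*log2(p) = 0.468540
  p = 15/83 = 0.180723: log2(p) = -2.468149, -p*log2(p) = 0.446051
H = 0.494726 + 0.468540 + 0.433103 + 0.468540 + 0.446051 = 2.310960

H = 2.311 bits/symbol


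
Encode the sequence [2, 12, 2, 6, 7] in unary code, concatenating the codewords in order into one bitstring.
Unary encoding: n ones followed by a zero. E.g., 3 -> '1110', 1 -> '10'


Encode each number as n ones followed by a terminating 0:
  2 -> 110 (3 bits)
  12 -> 1111111111110 (13 bits)
  2 -> 110 (3 bits)
  6 -> 1111110 (7 bits)
  7 -> 11111110 (8 bits)
Total length = 3 + 13 + 3 + 7 + 8 = 34 bits.

Unary([2, 12, 2, 6, 7]) = 1101111111111110110111111011111110 (34 bits)


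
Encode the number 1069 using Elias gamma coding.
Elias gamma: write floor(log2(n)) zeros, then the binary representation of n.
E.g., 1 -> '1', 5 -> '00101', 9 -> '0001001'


num_bits = floor(log2(1069)) + 1 = 11
leading_zeros = num_bits - 1 = 10
binary(1069) = 10000101101

Elias gamma(1069) = '0000000000' + '10000101101' = 000000000010000101101 (21 bits)


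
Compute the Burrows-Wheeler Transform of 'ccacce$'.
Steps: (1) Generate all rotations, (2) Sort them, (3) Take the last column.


Rotations (sorted):
  0: $ccacce -> last char: e
  1: acce$cc -> last char: c
  2: cacce$c -> last char: c
  3: ccacce$ -> last char: $
  4: cce$cca -> last char: a
  5: ce$ccac -> last char: c
  6: e$ccacc -> last char: c


BWT = ecc$acc


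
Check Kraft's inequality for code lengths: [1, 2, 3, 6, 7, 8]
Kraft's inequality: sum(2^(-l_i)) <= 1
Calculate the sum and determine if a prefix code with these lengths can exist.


Sum = 2^(-1) + 2^(-2) + 2^(-3) + 2^(-6) + 2^(-7) + 2^(-8)
    = 0.5 + 0.25 + 0.125 + 0.015625 + 0.0078125 + 0.00390625
    = 231/256 = 0.90234375
Since 0.90234375 <= 1, Kraft's inequality IS satisfied.
A prefix code with these lengths CAN exist.

Kraft sum = 0.90234375. Satisfied.


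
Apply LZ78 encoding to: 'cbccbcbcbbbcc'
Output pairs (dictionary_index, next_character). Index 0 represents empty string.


LZ78 encoding steps:
Dictionary: {0: ''}
Step 1: w='' (idx 0), next='c' -> output (0, 'c'), add 'c' as idx 1
Step 2: w='' (idx 0), next='b' -> output (0, 'b'), add 'b' as idx 2
Step 3: w='c' (idx 1), next='c' -> output (1, 'c'), add 'cc' as idx 3
Step 4: w='b' (idx 2), next='c' -> output (2, 'c'), add 'bc' as idx 4
Step 5: w='bc' (idx 4), next='b' -> output (4, 'b'), add 'bcb' as idx 5
Step 6: w='b' (idx 2), next='b' -> output (2, 'b'), add 'bb' as idx 6
Step 7: w='cc' (idx 3), end of input -> output (3, '')


Encoded: [(0, 'c'), (0, 'b'), (1, 'c'), (2, 'c'), (4, 'b'), (2, 'b'), (3, '')]


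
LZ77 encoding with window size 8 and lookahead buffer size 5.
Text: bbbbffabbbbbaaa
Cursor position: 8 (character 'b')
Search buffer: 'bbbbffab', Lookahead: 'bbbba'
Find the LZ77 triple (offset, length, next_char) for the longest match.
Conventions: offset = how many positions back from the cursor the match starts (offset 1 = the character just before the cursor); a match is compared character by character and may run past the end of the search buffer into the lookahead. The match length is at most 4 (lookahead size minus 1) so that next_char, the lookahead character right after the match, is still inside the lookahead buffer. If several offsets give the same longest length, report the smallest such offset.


Try each offset into the search buffer:
  offset=1 (pos 7, char 'b'): match length 4
  offset=2 (pos 6, char 'a'): match length 0
  offset=3 (pos 5, char 'f'): match length 0
  offset=4 (pos 4, char 'f'): match length 0
  offset=5 (pos 3, char 'b'): match length 1
  offset=6 (pos 2, char 'b'): match length 2
  offset=7 (pos 1, char 'b'): match length 3
  offset=8 (pos 0, char 'b'): match length 4
Longest match has length 4, found at offsets 1, 8; take the smallest, offset 1.
next_char = character at position 8 + 4 = 12 -> 'a'

Best match: offset=1, length=4 (matching 'bbbb' starting at position 7)
LZ77 triple: (1, 4, 'a')


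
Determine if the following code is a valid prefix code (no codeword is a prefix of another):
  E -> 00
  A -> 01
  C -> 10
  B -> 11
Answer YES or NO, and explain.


Checking each pair (does one codeword prefix another?):
  E='00' vs A='01': no prefix
  E='00' vs C='10': no prefix
  E='00' vs B='11': no prefix
  A='01' vs E='00': no prefix
  A='01' vs C='10': no prefix
  A='01' vs B='11': no prefix
  C='10' vs E='00': no prefix
  C='10' vs A='01': no prefix
  C='10' vs B='11': no prefix
  B='11' vs E='00': no prefix
  B='11' vs A='01': no prefix
  B='11' vs C='10': no prefix
No violation found over all pairs.

YES -- this is a valid prefix code. No codeword is a prefix of any other codeword.


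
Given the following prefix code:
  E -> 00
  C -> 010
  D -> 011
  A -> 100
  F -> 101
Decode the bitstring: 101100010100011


Decoding step by step:
Bits 101 -> F
Bits 100 -> A
Bits 010 -> C
Bits 100 -> A
Bits 011 -> D


Decoded message: FACAD


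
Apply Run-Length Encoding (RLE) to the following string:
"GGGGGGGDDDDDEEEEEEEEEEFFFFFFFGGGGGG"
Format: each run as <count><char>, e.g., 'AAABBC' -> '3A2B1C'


Scanning runs left to right:
  i=0: run of 'G' x 7 -> '7G'
  i=7: run of 'D' x 5 -> '5D'
  i=12: run of 'E' x 10 -> '10E'
  i=22: run of 'F' x 7 -> '7F'
  i=29: run of 'G' x 6 -> '6G'

RLE = 7G5D10E7F6G


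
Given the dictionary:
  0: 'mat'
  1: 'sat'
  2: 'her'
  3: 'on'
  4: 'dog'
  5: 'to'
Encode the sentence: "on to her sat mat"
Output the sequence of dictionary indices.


Look up each word in the dictionary:
  'on' -> 3
  'to' -> 5
  'her' -> 2
  'sat' -> 1
  'mat' -> 0

Encoded: [3, 5, 2, 1, 0]


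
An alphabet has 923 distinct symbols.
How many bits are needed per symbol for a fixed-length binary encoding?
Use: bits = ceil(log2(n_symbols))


log2(923) = 9.8502
Bracket: 2^9 = 512 < 923 <= 2^10 = 1024
So ceil(log2(923)) = 10

bits = ceil(log2(923)) = ceil(9.8502) = 10 bits


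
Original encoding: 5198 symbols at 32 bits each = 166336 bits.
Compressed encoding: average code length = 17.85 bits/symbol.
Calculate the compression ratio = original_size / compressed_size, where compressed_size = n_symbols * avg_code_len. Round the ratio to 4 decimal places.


original_size = n_symbols * orig_bits = 5198 * 32 = 166336 bits
compressed_size = n_symbols * avg_code_len = 5198 * 17.85 = 92784.3 bits
ratio = original_size / compressed_size = 166336 / 92784.3 = 1.7927

Compression ratio = 1.7927


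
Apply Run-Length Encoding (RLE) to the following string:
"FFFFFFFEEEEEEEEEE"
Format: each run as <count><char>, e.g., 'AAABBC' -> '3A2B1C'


Scanning runs left to right:
  i=0: run of 'F' x 7 -> '7F'
  i=7: run of 'E' x 10 -> '10E'

RLE = 7F10E


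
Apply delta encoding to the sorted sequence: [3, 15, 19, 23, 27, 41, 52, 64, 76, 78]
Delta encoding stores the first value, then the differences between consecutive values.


First value: 3
Deltas:
  15 - 3 = 12
  19 - 15 = 4
  23 - 19 = 4
  27 - 23 = 4
  41 - 27 = 14
  52 - 41 = 11
  64 - 52 = 12
  76 - 64 = 12
  78 - 76 = 2


Delta encoded: [3, 12, 4, 4, 4, 14, 11, 12, 12, 2]


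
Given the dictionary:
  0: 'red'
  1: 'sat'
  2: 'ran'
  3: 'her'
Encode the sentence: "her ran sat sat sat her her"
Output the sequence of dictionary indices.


Look up each word in the dictionary:
  'her' -> 3
  'ran' -> 2
  'sat' -> 1
  'sat' -> 1
  'sat' -> 1
  'her' -> 3
  'her' -> 3

Encoded: [3, 2, 1, 1, 1, 3, 3]


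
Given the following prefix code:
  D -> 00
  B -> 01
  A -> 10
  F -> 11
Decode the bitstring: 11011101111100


Decoding step by step:
Bits 11 -> F
Bits 01 -> B
Bits 11 -> F
Bits 01 -> B
Bits 11 -> F
Bits 11 -> F
Bits 00 -> D


Decoded message: FBFBFFD


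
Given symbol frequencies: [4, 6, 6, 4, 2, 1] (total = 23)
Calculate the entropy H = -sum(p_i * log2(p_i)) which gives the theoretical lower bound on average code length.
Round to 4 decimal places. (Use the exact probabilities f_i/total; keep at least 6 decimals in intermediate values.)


Per-symbol terms -p_i * log2(p_i) with p_i = f_i/23:
  p = 4/23 = 0.173913: log2(p) = -2.523562, -p*log2(p) = 0.438880
  p = 6/23 = 0.260870: log2(p) = -1.938599, -p*log2(p) = 0.505722
  p = 6/23 = 0.260870: log2(p) = -1.938599, -p*log2(p) = 0.505722
  p = 4/23 = 0.173913: log2(p) = -2.523562, -p*log2(p) = 0.438880
  p = 2/23 = 0.086957: log2(p) = -3.523562, -p*log2(p) = 0.306397
  p = 1/23 = 0.043478: log2(p) = -4.523562, -p*log2(p) = 0.196677
H = 0.438880 + 0.505722 + 0.505722 + 0.438880 + 0.306397 + 0.196677 = 2.392278

H = 2.3923 bits/symbol


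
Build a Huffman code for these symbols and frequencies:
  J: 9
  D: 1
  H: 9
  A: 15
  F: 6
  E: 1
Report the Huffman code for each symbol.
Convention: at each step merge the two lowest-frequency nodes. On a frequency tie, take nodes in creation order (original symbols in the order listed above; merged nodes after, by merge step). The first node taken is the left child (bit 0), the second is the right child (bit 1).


Huffman tree construction:
Step 1: Merge D(1) + E(1) = 2
Step 2: Merge (D+E)(2) + F(6) = 8
Step 3: Merge ((D+E)+F)(8) + J(9) = 17
Step 4: Merge H(9) + A(15) = 24
Step 5: Merge (((D+E)+F)+J)(17) + (H+A)(24) = 41
Read each symbol's code off the tree from the root (left child = 0, right child = 1).

Codes:
  J: 01 (length 2)
  D: 0000 (length 4)
  H: 10 (length 2)
  A: 11 (length 2)
  F: 001 (length 3)
  E: 0001 (length 4)
Average code length: 92/41 = 2.2439 bits/symbol


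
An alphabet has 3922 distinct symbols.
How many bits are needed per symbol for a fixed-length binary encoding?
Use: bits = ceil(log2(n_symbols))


log2(3922) = 11.9374
Bracket: 2^11 = 2048 < 3922 <= 2^12 = 4096
So ceil(log2(3922)) = 12

bits = ceil(log2(3922)) = ceil(11.9374) = 12 bits


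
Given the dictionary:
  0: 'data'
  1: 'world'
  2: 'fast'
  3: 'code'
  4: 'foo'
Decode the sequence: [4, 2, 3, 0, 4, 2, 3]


Look up each index in the dictionary:
  4 -> 'foo'
  2 -> 'fast'
  3 -> 'code'
  0 -> 'data'
  4 -> 'foo'
  2 -> 'fast'
  3 -> 'code'

Decoded: "foo fast code data foo fast code"


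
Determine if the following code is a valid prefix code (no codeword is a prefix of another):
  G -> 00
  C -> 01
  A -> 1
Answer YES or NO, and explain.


Checking each pair (does one codeword prefix another?):
  G='00' vs C='01': no prefix
  G='00' vs A='1': no prefix
  C='01' vs G='00': no prefix
  C='01' vs A='1': no prefix
  A='1' vs G='00': no prefix
  A='1' vs C='01': no prefix
No violation found over all pairs.

YES -- this is a valid prefix code. No codeword is a prefix of any other codeword.


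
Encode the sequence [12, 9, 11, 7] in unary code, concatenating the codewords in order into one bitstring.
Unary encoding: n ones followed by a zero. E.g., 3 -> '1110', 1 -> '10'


Encode each number as n ones followed by a terminating 0:
  12 -> 1111111111110 (13 bits)
  9 -> 1111111110 (10 bits)
  11 -> 111111111110 (12 bits)
  7 -> 11111110 (8 bits)
Total length = 13 + 10 + 12 + 8 = 43 bits.

Unary([12, 9, 11, 7]) = 1111111111110111111111011111111111011111110 (43 bits)


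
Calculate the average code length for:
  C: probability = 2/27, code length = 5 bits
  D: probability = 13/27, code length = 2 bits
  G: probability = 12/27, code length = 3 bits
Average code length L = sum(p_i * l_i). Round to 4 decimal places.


Weighted contributions p_i * l_i:
  C: (2/27) * 5 = 10/27
  D: (13/27) * 2 = 26/27
  G: (12/27) * 3 = 36/27
Sum = (10 + 26 + 36)/27 = 72/27

L = 72/27 = 2.6667 bits/symbol


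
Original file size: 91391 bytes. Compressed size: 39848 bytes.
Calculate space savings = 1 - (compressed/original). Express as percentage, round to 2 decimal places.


ratio = compressed/original = 39848/91391 = 0.436017
savings = 1 - ratio = 1 - 0.436017 = 0.563983
as a percentage: 0.563983 * 100 = 56.4%

Space savings = 1 - 39848/91391 = 56.4%


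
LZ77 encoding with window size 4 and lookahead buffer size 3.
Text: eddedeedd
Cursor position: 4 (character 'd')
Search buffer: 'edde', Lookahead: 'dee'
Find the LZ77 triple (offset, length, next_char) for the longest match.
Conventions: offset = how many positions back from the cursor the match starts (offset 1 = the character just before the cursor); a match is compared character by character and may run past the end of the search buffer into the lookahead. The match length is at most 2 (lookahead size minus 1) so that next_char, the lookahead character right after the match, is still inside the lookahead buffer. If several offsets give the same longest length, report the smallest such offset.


Try each offset into the search buffer:
  offset=1 (pos 3, char 'e'): match length 0
  offset=2 (pos 2, char 'd'): match length 2
  offset=3 (pos 1, char 'd'): match length 1
  offset=4 (pos 0, char 'e'): match length 0
Longest match has length 2 at offset 2.
next_char = character at position 4 + 2 = 6 -> 'e'

Best match: offset=2, length=2 (matching 'de' starting at position 2)
LZ77 triple: (2, 2, 'e')


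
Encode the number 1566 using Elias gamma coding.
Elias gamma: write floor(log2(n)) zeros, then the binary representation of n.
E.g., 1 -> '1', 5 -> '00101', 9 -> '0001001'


num_bits = floor(log2(1566)) + 1 = 11
leading_zeros = num_bits - 1 = 10
binary(1566) = 11000011110

Elias gamma(1566) = '0000000000' + '11000011110' = 000000000011000011110 (21 bits)


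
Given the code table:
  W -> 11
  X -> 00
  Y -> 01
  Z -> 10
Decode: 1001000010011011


Decoding:
10 -> Z
01 -> Y
00 -> X
00 -> X
10 -> Z
01 -> Y
10 -> Z
11 -> W


Result: ZYXXZYZW


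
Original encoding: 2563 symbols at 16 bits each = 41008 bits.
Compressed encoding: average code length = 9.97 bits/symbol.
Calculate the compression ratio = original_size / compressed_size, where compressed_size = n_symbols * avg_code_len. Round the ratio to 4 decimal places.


original_size = n_symbols * orig_bits = 2563 * 16 = 41008 bits
compressed_size = n_symbols * avg_code_len = 2563 * 9.97 = 25553.11 bits
ratio = original_size / compressed_size = 41008 / 25553.11 = 1.6048

Compression ratio = 1.6048


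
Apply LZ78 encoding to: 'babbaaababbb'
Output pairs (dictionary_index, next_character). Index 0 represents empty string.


LZ78 encoding steps:
Dictionary: {0: ''}
Step 1: w='' (idx 0), next='b' -> output (0, 'b'), add 'b' as idx 1
Step 2: w='' (idx 0), next='a' -> output (0, 'a'), add 'a' as idx 2
Step 3: w='b' (idx 1), next='b' -> output (1, 'b'), add 'bb' as idx 3
Step 4: w='a' (idx 2), next='a' -> output (2, 'a'), add 'aa' as idx 4
Step 5: w='a' (idx 2), next='b' -> output (2, 'b'), add 'ab' as idx 5
Step 6: w='ab' (idx 5), next='b' -> output (5, 'b'), add 'abb' as idx 6
Step 7: w='b' (idx 1), end of input -> output (1, '')


Encoded: [(0, 'b'), (0, 'a'), (1, 'b'), (2, 'a'), (2, 'b'), (5, 'b'), (1, '')]


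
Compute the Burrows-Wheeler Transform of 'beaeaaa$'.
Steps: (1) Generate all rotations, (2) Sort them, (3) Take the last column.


Rotations (sorted):
  0: $beaeaaa -> last char: a
  1: a$beaeaa -> last char: a
  2: aa$beaea -> last char: a
  3: aaa$beae -> last char: e
  4: aeaaa$be -> last char: e
  5: beaeaaa$ -> last char: $
  6: eaaa$bea -> last char: a
  7: eaeaaa$b -> last char: b


BWT = aaaee$ab


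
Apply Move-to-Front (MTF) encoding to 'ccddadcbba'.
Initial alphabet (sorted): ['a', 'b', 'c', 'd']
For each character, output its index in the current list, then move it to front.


MTF encoding:
'c': index 2 in ['a', 'b', 'c', 'd'] -> ['c', 'a', 'b', 'd']
'c': index 0 in ['c', 'a', 'b', 'd'] -> ['c', 'a', 'b', 'd']
'd': index 3 in ['c', 'a', 'b', 'd'] -> ['d', 'c', 'a', 'b']
'd': index 0 in ['d', 'c', 'a', 'b'] -> ['d', 'c', 'a', 'b']
'a': index 2 in ['d', 'c', 'a', 'b'] -> ['a', 'd', 'c', 'b']
'd': index 1 in ['a', 'd', 'c', 'b'] -> ['d', 'a', 'c', 'b']
'c': index 2 in ['d', 'a', 'c', 'b'] -> ['c', 'd', 'a', 'b']
'b': index 3 in ['c', 'd', 'a', 'b'] -> ['b', 'c', 'd', 'a']
'b': index 0 in ['b', 'c', 'd', 'a'] -> ['b', 'c', 'd', 'a']
'a': index 3 in ['b', 'c', 'd', 'a'] -> ['a', 'b', 'c', 'd']


Output: [2, 0, 3, 0, 2, 1, 2, 3, 0, 3]


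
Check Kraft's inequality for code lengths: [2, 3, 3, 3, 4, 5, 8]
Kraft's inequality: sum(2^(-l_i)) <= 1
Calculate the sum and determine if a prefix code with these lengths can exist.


Sum = 2^(-2) + 2^(-3) + 2^(-3) + 2^(-3) + 2^(-4) + 2^(-5) + 2^(-8)
    = 0.25 + 0.125 + 0.125 + 0.125 + 0.0625 + 0.03125 + 0.00390625
    = 185/256 = 0.72265625
Since 0.72265625 <= 1, Kraft's inequality IS satisfied.
A prefix code with these lengths CAN exist.

Kraft sum = 0.72265625. Satisfied.


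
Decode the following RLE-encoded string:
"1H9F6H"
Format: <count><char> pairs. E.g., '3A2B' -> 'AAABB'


Expanding each <count><char> pair:
  1H -> 'H'
  9F -> 'FFFFFFFFF'
  6H -> 'HHHHHH'

Decoded = HFFFFFFFFFHHHHHH


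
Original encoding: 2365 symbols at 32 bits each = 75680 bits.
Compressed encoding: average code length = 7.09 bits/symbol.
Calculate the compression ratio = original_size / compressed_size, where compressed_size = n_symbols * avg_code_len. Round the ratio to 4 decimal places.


original_size = n_symbols * orig_bits = 2365 * 32 = 75680 bits
compressed_size = n_symbols * avg_code_len = 2365 * 7.09 = 16767.85 bits
ratio = original_size / compressed_size = 75680 / 16767.85 = 4.5134

Compression ratio = 4.5134


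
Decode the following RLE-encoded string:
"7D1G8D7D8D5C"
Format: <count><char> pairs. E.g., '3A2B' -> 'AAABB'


Expanding each <count><char> pair:
  7D -> 'DDDDDDD'
  1G -> 'G'
  8D -> 'DDDDDDDD'
  7D -> 'DDDDDDD'
  8D -> 'DDDDDDDD'
  5C -> 'CCCCC'

Decoded = DDDDDDDGDDDDDDDDDDDDDDDDDDDDDDDCCCCC


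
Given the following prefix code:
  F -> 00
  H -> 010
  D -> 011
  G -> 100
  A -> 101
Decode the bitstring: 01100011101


Decoding step by step:
Bits 011 -> D
Bits 00 -> F
Bits 011 -> D
Bits 101 -> A


Decoded message: DFDA


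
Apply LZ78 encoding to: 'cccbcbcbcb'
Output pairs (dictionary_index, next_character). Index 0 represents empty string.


LZ78 encoding steps:
Dictionary: {0: ''}
Step 1: w='' (idx 0), next='c' -> output (0, 'c'), add 'c' as idx 1
Step 2: w='c' (idx 1), next='c' -> output (1, 'c'), add 'cc' as idx 2
Step 3: w='' (idx 0), next='b' -> output (0, 'b'), add 'b' as idx 3
Step 4: w='c' (idx 1), next='b' -> output (1, 'b'), add 'cb' as idx 4
Step 5: w='cb' (idx 4), next='c' -> output (4, 'c'), add 'cbc' as idx 5
Step 6: w='b' (idx 3), end of input -> output (3, '')


Encoded: [(0, 'c'), (1, 'c'), (0, 'b'), (1, 'b'), (4, 'c'), (3, '')]


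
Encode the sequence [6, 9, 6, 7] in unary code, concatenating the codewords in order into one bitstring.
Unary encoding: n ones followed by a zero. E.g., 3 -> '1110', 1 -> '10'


Encode each number as n ones followed by a terminating 0:
  6 -> 1111110 (7 bits)
  9 -> 1111111110 (10 bits)
  6 -> 1111110 (7 bits)
  7 -> 11111110 (8 bits)
Total length = 7 + 10 + 7 + 8 = 32 bits.

Unary([6, 9, 6, 7]) = 11111101111111110111111011111110 (32 bits)


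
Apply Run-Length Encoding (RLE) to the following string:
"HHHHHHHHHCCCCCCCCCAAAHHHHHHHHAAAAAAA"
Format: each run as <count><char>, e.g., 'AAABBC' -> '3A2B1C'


Scanning runs left to right:
  i=0: run of 'H' x 9 -> '9H'
  i=9: run of 'C' x 9 -> '9C'
  i=18: run of 'A' x 3 -> '3A'
  i=21: run of 'H' x 8 -> '8H'
  i=29: run of 'A' x 7 -> '7A'

RLE = 9H9C3A8H7A


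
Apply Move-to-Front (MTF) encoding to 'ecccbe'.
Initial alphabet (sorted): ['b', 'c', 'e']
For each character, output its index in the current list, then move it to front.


MTF encoding:
'e': index 2 in ['b', 'c', 'e'] -> ['e', 'b', 'c']
'c': index 2 in ['e', 'b', 'c'] -> ['c', 'e', 'b']
'c': index 0 in ['c', 'e', 'b'] -> ['c', 'e', 'b']
'c': index 0 in ['c', 'e', 'b'] -> ['c', 'e', 'b']
'b': index 2 in ['c', 'e', 'b'] -> ['b', 'c', 'e']
'e': index 2 in ['b', 'c', 'e'] -> ['e', 'b', 'c']


Output: [2, 2, 0, 0, 2, 2]


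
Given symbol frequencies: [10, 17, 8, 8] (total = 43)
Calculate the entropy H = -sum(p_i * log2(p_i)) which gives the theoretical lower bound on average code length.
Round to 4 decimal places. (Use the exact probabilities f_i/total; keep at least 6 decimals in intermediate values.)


Per-symbol terms -p_i * log2(p_i) with p_i = f_i/43:
  p = 10/43 = 0.232558: log2(p) = -2.104337, -p*log2(p) = 0.489381
  p = 17/43 = 0.395349: log2(p) = -1.338802, -p*log2(p) = 0.529294
  p = 8/43 = 0.186047: log2(p) = -2.426265, -p*log2(p) = 0.451398
  p = 8/43 = 0.186047: log2(p) = -2.426265, -p*log2(p) = 0.451398
H = 0.489381 + 0.529294 + 0.451398 + 0.451398 = 1.921471

H = 1.9215 bits/symbol


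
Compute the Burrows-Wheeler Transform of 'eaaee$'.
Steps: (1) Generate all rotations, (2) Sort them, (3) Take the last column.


Rotations (sorted):
  0: $eaaee -> last char: e
  1: aaee$e -> last char: e
  2: aee$ea -> last char: a
  3: e$eaae -> last char: e
  4: eaaee$ -> last char: $
  5: ee$eaa -> last char: a


BWT = eeae$a


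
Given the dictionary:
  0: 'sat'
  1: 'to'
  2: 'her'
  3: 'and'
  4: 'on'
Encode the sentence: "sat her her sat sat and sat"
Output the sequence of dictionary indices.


Look up each word in the dictionary:
  'sat' -> 0
  'her' -> 2
  'her' -> 2
  'sat' -> 0
  'sat' -> 0
  'and' -> 3
  'sat' -> 0

Encoded: [0, 2, 2, 0, 0, 3, 0]


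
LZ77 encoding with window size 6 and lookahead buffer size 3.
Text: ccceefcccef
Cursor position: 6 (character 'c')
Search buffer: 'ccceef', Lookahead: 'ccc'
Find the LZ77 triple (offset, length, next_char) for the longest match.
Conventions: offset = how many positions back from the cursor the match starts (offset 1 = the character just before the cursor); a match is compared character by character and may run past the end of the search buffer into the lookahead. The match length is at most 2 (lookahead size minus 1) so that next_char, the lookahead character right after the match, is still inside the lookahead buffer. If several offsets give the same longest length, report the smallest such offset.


Try each offset into the search buffer:
  offset=1 (pos 5, char 'f'): match length 0
  offset=2 (pos 4, char 'e'): match length 0
  offset=3 (pos 3, char 'e'): match length 0
  offset=4 (pos 2, char 'c'): match length 1
  offset=5 (pos 1, char 'c'): match length 2
  offset=6 (pos 0, char 'c'): match length 2
Longest match has length 2, found at offsets 5, 6; take the smallest, offset 5.
next_char = character at position 6 + 2 = 8 -> 'c'

Best match: offset=5, length=2 (matching 'cc' starting at position 1)
LZ77 triple: (5, 2, 'c')


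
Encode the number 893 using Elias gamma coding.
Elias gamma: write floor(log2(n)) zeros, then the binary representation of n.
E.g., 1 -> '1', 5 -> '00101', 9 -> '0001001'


num_bits = floor(log2(893)) + 1 = 10
leading_zeros = num_bits - 1 = 9
binary(893) = 1101111101

Elias gamma(893) = '000000000' + '1101111101' = 0000000001101111101 (19 bits)


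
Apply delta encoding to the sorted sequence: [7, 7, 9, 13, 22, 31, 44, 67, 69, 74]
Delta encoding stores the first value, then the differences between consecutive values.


First value: 7
Deltas:
  7 - 7 = 0
  9 - 7 = 2
  13 - 9 = 4
  22 - 13 = 9
  31 - 22 = 9
  44 - 31 = 13
  67 - 44 = 23
  69 - 67 = 2
  74 - 69 = 5


Delta encoded: [7, 0, 2, 4, 9, 9, 13, 23, 2, 5]


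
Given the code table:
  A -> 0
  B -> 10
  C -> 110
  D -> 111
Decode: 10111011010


Decoding:
10 -> B
111 -> D
0 -> A
110 -> C
10 -> B


Result: BDACB


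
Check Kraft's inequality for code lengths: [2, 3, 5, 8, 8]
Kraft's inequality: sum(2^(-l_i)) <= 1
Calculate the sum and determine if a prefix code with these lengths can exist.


Sum = 2^(-2) + 2^(-3) + 2^(-5) + 2^(-8) + 2^(-8)
    = 0.25 + 0.125 + 0.03125 + 0.00390625 + 0.00390625
    = 106/256 = 0.4140625
Since 0.4140625 <= 1, Kraft's inequality IS satisfied.
A prefix code with these lengths CAN exist.

Kraft sum = 0.4140625. Satisfied.


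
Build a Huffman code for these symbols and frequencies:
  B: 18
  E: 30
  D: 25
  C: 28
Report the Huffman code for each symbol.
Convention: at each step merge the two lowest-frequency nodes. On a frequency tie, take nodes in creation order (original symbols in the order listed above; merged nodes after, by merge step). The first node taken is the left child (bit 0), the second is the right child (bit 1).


Huffman tree construction:
Step 1: Merge B(18) + D(25) = 43
Step 2: Merge C(28) + E(30) = 58
Step 3: Merge (B+D)(43) + (C+E)(58) = 101
Read each symbol's code off the tree from the root (left child = 0, right child = 1).

Codes:
  B: 00 (length 2)
  E: 11 (length 2)
  D: 01 (length 2)
  C: 10 (length 2)
Average code length: 202/101 = 2.0000 bits/symbol


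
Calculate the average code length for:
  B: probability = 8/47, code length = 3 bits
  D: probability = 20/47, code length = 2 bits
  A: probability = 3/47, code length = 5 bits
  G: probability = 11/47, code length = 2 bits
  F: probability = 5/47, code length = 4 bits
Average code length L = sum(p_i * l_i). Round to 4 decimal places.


Weighted contributions p_i * l_i:
  B: (8/47) * 3 = 24/47
  D: (20/47) * 2 = 40/47
  A: (3/47) * 5 = 15/47
  G: (11/47) * 2 = 22/47
  F: (5/47) * 4 = 20/47
Sum = (24 + 40 + 15 + 22 + 20)/47 = 121/47

L = 121/47 = 2.5745 bits/symbol


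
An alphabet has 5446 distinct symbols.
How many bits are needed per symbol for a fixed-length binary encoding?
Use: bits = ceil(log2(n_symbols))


log2(5446) = 12.411
Bracket: 2^12 = 4096 < 5446 <= 2^13 = 8192
So ceil(log2(5446)) = 13

bits = ceil(log2(5446)) = ceil(12.411) = 13 bits


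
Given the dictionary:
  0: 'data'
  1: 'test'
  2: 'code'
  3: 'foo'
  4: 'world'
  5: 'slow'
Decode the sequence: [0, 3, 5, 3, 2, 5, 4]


Look up each index in the dictionary:
  0 -> 'data'
  3 -> 'foo'
  5 -> 'slow'
  3 -> 'foo'
  2 -> 'code'
  5 -> 'slow'
  4 -> 'world'

Decoded: "data foo slow foo code slow world"


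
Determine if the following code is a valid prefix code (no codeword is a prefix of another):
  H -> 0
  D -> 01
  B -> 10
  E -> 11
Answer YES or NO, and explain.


Checking each pair (does one codeword prefix another?):
  H='0' vs D='01': prefix -- VIOLATION

NO -- this is NOT a valid prefix code. H (0) is a prefix of D (01).


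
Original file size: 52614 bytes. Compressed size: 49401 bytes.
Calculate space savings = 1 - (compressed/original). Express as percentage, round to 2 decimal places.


ratio = compressed/original = 49401/52614 = 0.938933
savings = 1 - ratio = 1 - 0.938933 = 0.061067
as a percentage: 0.061067 * 100 = 6.11%

Space savings = 1 - 49401/52614 = 6.11%


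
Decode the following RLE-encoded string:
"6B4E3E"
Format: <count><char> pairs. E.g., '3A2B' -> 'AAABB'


Expanding each <count><char> pair:
  6B -> 'BBBBBB'
  4E -> 'EEEE'
  3E -> 'EEE'

Decoded = BBBBBBEEEEEEE


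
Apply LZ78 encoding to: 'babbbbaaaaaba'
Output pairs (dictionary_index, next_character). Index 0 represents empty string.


LZ78 encoding steps:
Dictionary: {0: ''}
Step 1: w='' (idx 0), next='b' -> output (0, 'b'), add 'b' as idx 1
Step 2: w='' (idx 0), next='a' -> output (0, 'a'), add 'a' as idx 2
Step 3: w='b' (idx 1), next='b' -> output (1, 'b'), add 'bb' as idx 3
Step 4: w='bb' (idx 3), next='a' -> output (3, 'a'), add 'bba' as idx 4
Step 5: w='a' (idx 2), next='a' -> output (2, 'a'), add 'aa' as idx 5
Step 6: w='aa' (idx 5), next='b' -> output (5, 'b'), add 'aab' as idx 6
Step 7: w='a' (idx 2), end of input -> output (2, '')


Encoded: [(0, 'b'), (0, 'a'), (1, 'b'), (3, 'a'), (2, 'a'), (5, 'b'), (2, '')]


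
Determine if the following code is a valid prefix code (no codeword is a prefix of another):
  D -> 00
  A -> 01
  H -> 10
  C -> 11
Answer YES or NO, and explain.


Checking each pair (does one codeword prefix another?):
  D='00' vs A='01': no prefix
  D='00' vs H='10': no prefix
  D='00' vs C='11': no prefix
  A='01' vs D='00': no prefix
  A='01' vs H='10': no prefix
  A='01' vs C='11': no prefix
  H='10' vs D='00': no prefix
  H='10' vs A='01': no prefix
  H='10' vs C='11': no prefix
  C='11' vs D='00': no prefix
  C='11' vs A='01': no prefix
  C='11' vs H='10': no prefix
No violation found over all pairs.

YES -- this is a valid prefix code. No codeword is a prefix of any other codeword.


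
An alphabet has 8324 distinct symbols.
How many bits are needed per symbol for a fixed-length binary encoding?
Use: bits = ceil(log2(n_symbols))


log2(8324) = 13.0231
Bracket: 2^13 = 8192 < 8324 <= 2^14 = 16384
So ceil(log2(8324)) = 14

bits = ceil(log2(8324)) = ceil(13.0231) = 14 bits


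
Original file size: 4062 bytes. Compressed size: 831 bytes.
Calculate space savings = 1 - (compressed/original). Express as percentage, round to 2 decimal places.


ratio = compressed/original = 831/4062 = 0.204579
savings = 1 - ratio = 1 - 0.204579 = 0.795421
as a percentage: 0.795421 * 100 = 79.54%

Space savings = 1 - 831/4062 = 79.54%


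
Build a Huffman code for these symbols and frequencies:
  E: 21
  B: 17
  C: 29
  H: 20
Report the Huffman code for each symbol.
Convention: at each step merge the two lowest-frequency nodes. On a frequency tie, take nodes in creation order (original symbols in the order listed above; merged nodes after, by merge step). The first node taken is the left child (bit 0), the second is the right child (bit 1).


Huffman tree construction:
Step 1: Merge B(17) + H(20) = 37
Step 2: Merge E(21) + C(29) = 50
Step 3: Merge (B+H)(37) + (E+C)(50) = 87
Read each symbol's code off the tree from the root (left child = 0, right child = 1).

Codes:
  E: 10 (length 2)
  B: 00 (length 2)
  C: 11 (length 2)
  H: 01 (length 2)
Average code length: 174/87 = 2.0000 bits/symbol


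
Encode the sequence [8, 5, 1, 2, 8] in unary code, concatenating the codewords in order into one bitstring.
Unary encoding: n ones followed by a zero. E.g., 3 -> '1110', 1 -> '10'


Encode each number as n ones followed by a terminating 0:
  8 -> 111111110 (9 bits)
  5 -> 111110 (6 bits)
  1 -> 10 (2 bits)
  2 -> 110 (3 bits)
  8 -> 111111110 (9 bits)
Total length = 9 + 6 + 2 + 3 + 9 = 29 bits.

Unary([8, 5, 1, 2, 8]) = 11111111011111010110111111110 (29 bits)


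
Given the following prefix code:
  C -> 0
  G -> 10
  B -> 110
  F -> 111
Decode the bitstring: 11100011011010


Decoding step by step:
Bits 111 -> F
Bits 0 -> C
Bits 0 -> C
Bits 0 -> C
Bits 110 -> B
Bits 110 -> B
Bits 10 -> G


Decoded message: FCCCBBG


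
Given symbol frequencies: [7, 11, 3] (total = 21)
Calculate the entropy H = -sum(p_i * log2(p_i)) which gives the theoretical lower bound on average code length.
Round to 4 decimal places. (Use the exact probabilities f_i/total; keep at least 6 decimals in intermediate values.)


Per-symbol terms -p_i * log2(p_i) with p_i = f_i/21:
  p = 7/21 = 0.333333: log2(p) = -1.584963, -p*log2(p) = 0.528321
  p = 11/21 = 0.523810: log2(p) = -0.932886, -p*log2(p) = 0.488654
  p = 3/21 = 0.142857: log2(p) = -2.807355, -p*log2(p) = 0.401051
H = 0.528321 + 0.488654 + 0.401051 = 1.418026

H = 1.418 bits/symbol


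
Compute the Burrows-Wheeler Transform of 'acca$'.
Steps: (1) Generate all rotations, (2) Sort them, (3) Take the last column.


Rotations (sorted):
  0: $acca -> last char: a
  1: a$acc -> last char: c
  2: acca$ -> last char: $
  3: ca$ac -> last char: c
  4: cca$a -> last char: a


BWT = ac$ca


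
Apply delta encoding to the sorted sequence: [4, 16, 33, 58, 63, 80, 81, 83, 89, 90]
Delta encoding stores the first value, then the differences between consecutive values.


First value: 4
Deltas:
  16 - 4 = 12
  33 - 16 = 17
  58 - 33 = 25
  63 - 58 = 5
  80 - 63 = 17
  81 - 80 = 1
  83 - 81 = 2
  89 - 83 = 6
  90 - 89 = 1


Delta encoded: [4, 12, 17, 25, 5, 17, 1, 2, 6, 1]


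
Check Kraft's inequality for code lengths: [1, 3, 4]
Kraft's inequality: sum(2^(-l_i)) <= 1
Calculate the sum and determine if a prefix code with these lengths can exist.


Sum = 2^(-1) + 2^(-3) + 2^(-4)
    = 0.5 + 0.125 + 0.0625
    = 11/16 = 0.6875
Since 0.6875 <= 1, Kraft's inequality IS satisfied.
A prefix code with these lengths CAN exist.

Kraft sum = 0.6875. Satisfied.


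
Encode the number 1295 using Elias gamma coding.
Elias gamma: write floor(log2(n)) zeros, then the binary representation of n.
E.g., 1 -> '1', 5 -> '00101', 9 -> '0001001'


num_bits = floor(log2(1295)) + 1 = 11
leading_zeros = num_bits - 1 = 10
binary(1295) = 10100001111

Elias gamma(1295) = '0000000000' + '10100001111' = 000000000010100001111 (21 bits)


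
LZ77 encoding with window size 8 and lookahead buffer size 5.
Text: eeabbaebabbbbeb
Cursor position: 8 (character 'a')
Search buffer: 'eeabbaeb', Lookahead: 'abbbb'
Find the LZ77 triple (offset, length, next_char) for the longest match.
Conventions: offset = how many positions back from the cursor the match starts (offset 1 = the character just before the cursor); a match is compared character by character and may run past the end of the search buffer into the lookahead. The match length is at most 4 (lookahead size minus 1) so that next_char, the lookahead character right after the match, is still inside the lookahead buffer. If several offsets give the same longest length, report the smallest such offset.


Try each offset into the search buffer:
  offset=1 (pos 7, char 'b'): match length 0
  offset=2 (pos 6, char 'e'): match length 0
  offset=3 (pos 5, char 'a'): match length 1
  offset=4 (pos 4, char 'b'): match length 0
  offset=5 (pos 3, char 'b'): match length 0
  offset=6 (pos 2, char 'a'): match length 3
  offset=7 (pos 1, char 'e'): match length 0
  offset=8 (pos 0, char 'e'): match length 0
Longest match has length 3 at offset 6.
next_char = character at position 8 + 3 = 11 -> 'b'

Best match: offset=6, length=3 (matching 'abb' starting at position 2)
LZ77 triple: (6, 3, 'b')


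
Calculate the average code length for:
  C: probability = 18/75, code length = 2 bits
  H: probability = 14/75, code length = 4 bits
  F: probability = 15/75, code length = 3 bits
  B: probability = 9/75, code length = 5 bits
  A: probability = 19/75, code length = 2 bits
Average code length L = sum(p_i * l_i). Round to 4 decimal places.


Weighted contributions p_i * l_i:
  C: (18/75) * 2 = 36/75
  H: (14/75) * 4 = 56/75
  F: (15/75) * 3 = 45/75
  B: (9/75) * 5 = 45/75
  A: (19/75) * 2 = 38/75
Sum = (36 + 56 + 45 + 45 + 38)/75 = 220/75

L = 220/75 = 2.9333 bits/symbol


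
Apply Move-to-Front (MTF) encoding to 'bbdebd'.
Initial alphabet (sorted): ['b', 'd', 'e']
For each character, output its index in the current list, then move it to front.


MTF encoding:
'b': index 0 in ['b', 'd', 'e'] -> ['b', 'd', 'e']
'b': index 0 in ['b', 'd', 'e'] -> ['b', 'd', 'e']
'd': index 1 in ['b', 'd', 'e'] -> ['d', 'b', 'e']
'e': index 2 in ['d', 'b', 'e'] -> ['e', 'd', 'b']
'b': index 2 in ['e', 'd', 'b'] -> ['b', 'e', 'd']
'd': index 2 in ['b', 'e', 'd'] -> ['d', 'b', 'e']


Output: [0, 0, 1, 2, 2, 2]


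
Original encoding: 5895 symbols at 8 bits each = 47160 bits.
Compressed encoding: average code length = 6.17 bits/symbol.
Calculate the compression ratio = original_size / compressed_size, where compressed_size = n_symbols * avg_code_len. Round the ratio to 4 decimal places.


original_size = n_symbols * orig_bits = 5895 * 8 = 47160 bits
compressed_size = n_symbols * avg_code_len = 5895 * 6.17 = 36372.15 bits
ratio = original_size / compressed_size = 47160 / 36372.15 = 1.2966

Compression ratio = 1.2966


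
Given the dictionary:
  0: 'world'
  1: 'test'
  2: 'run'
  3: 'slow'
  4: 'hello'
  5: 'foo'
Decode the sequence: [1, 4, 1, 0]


Look up each index in the dictionary:
  1 -> 'test'
  4 -> 'hello'
  1 -> 'test'
  0 -> 'world'

Decoded: "test hello test world"


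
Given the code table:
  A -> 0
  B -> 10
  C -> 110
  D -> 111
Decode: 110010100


Decoding:
110 -> C
0 -> A
10 -> B
10 -> B
0 -> A


Result: CABBA


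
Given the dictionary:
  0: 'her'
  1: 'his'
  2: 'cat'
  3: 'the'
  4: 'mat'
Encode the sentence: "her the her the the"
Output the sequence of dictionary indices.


Look up each word in the dictionary:
  'her' -> 0
  'the' -> 3
  'her' -> 0
  'the' -> 3
  'the' -> 3

Encoded: [0, 3, 0, 3, 3]
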